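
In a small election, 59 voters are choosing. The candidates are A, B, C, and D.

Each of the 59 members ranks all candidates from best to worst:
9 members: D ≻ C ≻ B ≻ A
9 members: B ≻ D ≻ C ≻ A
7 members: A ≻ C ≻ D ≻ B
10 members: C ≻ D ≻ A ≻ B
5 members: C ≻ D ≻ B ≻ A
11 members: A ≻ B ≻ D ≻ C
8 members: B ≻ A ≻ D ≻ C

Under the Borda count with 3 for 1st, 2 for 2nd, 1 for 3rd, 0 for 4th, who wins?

D

A: 9×0 + 9×0 + 7×3 + 10×1 + 5×0 + 11×3 + 8×2 = 80
B: 9×1 + 9×3 + 7×0 + 10×0 + 5×1 + 11×2 + 8×3 = 87
C: 9×2 + 9×1 + 7×2 + 10×3 + 5×3 + 11×0 + 8×0 = 86
D: 9×3 + 9×2 + 7×1 + 10×2 + 5×2 + 11×1 + 8×1 = 101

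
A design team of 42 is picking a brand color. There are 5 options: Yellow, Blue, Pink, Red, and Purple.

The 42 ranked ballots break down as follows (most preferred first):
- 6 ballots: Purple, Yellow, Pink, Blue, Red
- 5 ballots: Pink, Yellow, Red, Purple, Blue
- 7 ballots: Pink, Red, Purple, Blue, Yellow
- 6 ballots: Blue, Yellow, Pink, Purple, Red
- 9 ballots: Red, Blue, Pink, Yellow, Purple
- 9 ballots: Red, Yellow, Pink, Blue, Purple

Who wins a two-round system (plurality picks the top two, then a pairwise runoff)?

Round 1 first-place votes: Yellow 0, Blue 6, Pink 12, Red 18, Purple 6. Red and Pink advance.
Runoff: Red is ranked above Pink on 18 ballots, Pink above Red on 24.

Pink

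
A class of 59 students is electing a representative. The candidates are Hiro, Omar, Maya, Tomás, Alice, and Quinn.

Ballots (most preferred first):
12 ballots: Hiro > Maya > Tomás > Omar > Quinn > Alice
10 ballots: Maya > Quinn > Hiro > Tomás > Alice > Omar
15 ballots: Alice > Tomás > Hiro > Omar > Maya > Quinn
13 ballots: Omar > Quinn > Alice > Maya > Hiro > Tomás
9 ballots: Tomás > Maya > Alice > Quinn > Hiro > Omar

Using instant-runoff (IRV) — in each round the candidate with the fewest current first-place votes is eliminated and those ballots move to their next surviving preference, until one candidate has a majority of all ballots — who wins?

Round 1: Hiro 12, Omar 13, Maya 10, Tomás 9, Alice 15, Quinn 0. Quinn eliminated.
Round 2: Hiro 12, Omar 13, Maya 10, Tomás 9, Alice 15. Tomás eliminated.
Round 3: Hiro 12, Omar 13, Maya 19, Alice 15. Hiro eliminated.
Round 4: Omar 13, Maya 31, Alice 15. Maya has a majority (≥30).

Maya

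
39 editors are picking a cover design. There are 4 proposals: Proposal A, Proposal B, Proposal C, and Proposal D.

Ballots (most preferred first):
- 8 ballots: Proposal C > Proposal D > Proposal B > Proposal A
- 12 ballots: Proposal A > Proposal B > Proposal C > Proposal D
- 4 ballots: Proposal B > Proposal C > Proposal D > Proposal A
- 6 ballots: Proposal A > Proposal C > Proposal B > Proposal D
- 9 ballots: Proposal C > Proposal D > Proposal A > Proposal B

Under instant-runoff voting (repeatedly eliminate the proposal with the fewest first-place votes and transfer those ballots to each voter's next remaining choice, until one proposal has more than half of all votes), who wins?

Proposal C

Round 1: Proposal A 18, Proposal B 4, Proposal C 17, Proposal D 0. Proposal D eliminated.
Round 2: Proposal A 18, Proposal B 4, Proposal C 17. Proposal B eliminated.
Round 3: Proposal A 18, Proposal C 21. Proposal C has a majority (≥20).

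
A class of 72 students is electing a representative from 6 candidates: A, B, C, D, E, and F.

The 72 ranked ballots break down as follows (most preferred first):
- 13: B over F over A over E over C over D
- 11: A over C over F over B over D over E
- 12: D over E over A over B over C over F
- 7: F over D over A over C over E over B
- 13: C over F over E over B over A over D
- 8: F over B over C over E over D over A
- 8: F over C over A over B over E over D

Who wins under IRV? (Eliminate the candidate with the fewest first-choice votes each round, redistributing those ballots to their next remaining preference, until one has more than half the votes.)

Round 1: A 11, B 13, C 13, D 12, E 0, F 23. E eliminated.
Round 2: A 11, B 13, C 13, D 12, F 23. A eliminated.
Round 3: B 13, C 24, D 12, F 23. D eliminated.
Round 4: B 25, C 24, F 23. F eliminated.
Round 5: B 33, C 39. C has a majority (≥37).

C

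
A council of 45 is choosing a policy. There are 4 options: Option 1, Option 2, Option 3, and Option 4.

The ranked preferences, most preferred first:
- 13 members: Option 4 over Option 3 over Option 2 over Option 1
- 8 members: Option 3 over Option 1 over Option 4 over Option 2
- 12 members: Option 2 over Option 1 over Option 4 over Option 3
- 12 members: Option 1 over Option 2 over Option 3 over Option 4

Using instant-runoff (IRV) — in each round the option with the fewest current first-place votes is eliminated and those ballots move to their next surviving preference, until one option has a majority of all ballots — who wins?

Round 1: Option 1 12, Option 2 12, Option 3 8, Option 4 13. Option 3 eliminated.
Round 2: Option 1 20, Option 2 12, Option 4 13. Option 2 eliminated.
Round 3: Option 1 32, Option 4 13. Option 1 has a majority (≥23).

Option 1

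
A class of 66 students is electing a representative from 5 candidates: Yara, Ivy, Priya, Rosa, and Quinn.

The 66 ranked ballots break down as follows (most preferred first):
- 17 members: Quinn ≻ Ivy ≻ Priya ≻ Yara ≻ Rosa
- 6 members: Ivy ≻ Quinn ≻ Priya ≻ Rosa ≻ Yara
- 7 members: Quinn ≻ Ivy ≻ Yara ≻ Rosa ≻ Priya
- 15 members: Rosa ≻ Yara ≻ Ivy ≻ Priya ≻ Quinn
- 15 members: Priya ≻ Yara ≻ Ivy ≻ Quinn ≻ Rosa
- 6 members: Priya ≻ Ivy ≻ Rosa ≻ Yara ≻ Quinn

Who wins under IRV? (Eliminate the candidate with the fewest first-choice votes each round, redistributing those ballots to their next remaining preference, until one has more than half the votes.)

Priya

Round 1: Yara 0, Ivy 6, Priya 21, Rosa 15, Quinn 24. Yara eliminated.
Round 2: Ivy 6, Priya 21, Rosa 15, Quinn 24. Ivy eliminated.
Round 3: Priya 21, Rosa 15, Quinn 30. Rosa eliminated.
Round 4: Priya 36, Quinn 30. Priya has a majority (≥34).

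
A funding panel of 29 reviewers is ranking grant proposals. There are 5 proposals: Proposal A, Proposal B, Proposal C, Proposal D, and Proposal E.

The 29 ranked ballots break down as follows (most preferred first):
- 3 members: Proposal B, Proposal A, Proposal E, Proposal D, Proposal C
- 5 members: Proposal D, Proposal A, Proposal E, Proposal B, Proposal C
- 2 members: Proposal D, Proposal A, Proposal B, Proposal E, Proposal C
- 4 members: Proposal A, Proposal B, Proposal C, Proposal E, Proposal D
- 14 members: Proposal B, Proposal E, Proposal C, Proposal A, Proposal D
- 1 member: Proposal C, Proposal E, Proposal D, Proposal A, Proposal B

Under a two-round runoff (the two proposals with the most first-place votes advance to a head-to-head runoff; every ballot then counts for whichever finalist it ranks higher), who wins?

Round 1 first-place votes: Proposal A 4, Proposal B 17, Proposal C 1, Proposal D 7, Proposal E 0. Proposal B and Proposal D advance.
Runoff: Proposal B is ranked above Proposal D on 21 ballots, Proposal D above Proposal B on 8.

Proposal B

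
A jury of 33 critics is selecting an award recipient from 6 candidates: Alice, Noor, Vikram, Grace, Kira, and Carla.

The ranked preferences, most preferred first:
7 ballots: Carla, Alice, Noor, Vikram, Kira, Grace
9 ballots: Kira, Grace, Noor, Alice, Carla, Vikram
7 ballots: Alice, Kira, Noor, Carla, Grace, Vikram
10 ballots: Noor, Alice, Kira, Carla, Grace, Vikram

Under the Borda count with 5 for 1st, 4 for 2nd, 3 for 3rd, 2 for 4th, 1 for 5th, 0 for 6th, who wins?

Alice: 7×4 + 9×2 + 7×5 + 10×4 = 121
Noor: 7×3 + 9×3 + 7×3 + 10×5 = 119
Vikram: 7×2 + 9×0 + 7×0 + 10×0 = 14
Grace: 7×0 + 9×4 + 7×1 + 10×1 = 53
Kira: 7×1 + 9×5 + 7×4 + 10×3 = 110
Carla: 7×5 + 9×1 + 7×2 + 10×2 = 78

Alice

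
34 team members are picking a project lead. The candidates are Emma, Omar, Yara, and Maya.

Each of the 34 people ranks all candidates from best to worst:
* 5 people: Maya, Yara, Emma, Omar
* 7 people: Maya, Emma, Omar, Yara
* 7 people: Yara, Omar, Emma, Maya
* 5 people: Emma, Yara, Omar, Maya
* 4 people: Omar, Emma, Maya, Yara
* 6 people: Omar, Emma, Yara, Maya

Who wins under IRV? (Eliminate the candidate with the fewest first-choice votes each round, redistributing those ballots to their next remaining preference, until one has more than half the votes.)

Yara

Round 1: Emma 5, Omar 10, Yara 7, Maya 12. Emma eliminated.
Round 2: Omar 10, Yara 12, Maya 12. Omar eliminated.
Round 3: Yara 18, Maya 16. Yara has a majority (≥18).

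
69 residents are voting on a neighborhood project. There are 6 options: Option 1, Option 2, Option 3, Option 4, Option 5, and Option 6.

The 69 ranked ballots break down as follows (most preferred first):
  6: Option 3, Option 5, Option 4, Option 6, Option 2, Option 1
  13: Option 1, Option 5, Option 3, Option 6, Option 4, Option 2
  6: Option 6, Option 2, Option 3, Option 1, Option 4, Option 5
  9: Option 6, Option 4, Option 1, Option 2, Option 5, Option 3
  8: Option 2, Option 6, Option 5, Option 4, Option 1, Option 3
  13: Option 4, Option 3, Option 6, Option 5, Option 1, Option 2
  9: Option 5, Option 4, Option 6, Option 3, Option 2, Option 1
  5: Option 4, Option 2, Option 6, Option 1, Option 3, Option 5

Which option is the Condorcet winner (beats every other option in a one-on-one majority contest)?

Option 6 vs Option 1: 56–13
Option 6 vs Option 2: 56–13
Option 6 vs Option 3: 37–32
Option 6 vs Option 4: 36–33
Option 6 vs Option 5: 41–28
Option 6 beats every other option.

Option 6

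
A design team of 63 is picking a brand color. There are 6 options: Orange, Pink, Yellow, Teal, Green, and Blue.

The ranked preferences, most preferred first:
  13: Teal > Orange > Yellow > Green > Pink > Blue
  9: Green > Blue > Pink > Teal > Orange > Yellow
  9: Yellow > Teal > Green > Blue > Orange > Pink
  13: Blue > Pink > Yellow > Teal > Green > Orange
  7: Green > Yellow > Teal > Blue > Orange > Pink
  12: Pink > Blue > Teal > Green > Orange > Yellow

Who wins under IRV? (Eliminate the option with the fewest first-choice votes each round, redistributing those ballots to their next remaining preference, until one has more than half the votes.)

Round 1: Orange 0, Pink 12, Yellow 9, Teal 13, Green 16, Blue 13. Orange eliminated.
Round 2: Pink 12, Yellow 9, Teal 13, Green 16, Blue 13. Yellow eliminated.
Round 3: Pink 12, Teal 22, Green 16, Blue 13. Pink eliminated.
Round 4: Teal 22, Green 16, Blue 25. Green eliminated.
Round 5: Teal 29, Blue 34. Blue has a majority (≥32).

Blue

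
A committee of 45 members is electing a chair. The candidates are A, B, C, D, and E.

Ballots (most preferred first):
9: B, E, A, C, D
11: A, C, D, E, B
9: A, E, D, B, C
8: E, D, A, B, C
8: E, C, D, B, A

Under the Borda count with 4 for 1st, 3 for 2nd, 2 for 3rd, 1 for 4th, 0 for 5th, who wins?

E

A: 9×2 + 11×4 + 9×4 + 8×2 + 8×0 = 114
B: 9×4 + 11×0 + 9×1 + 8×1 + 8×1 = 61
C: 9×1 + 11×3 + 9×0 + 8×0 + 8×3 = 66
D: 9×0 + 11×2 + 9×2 + 8×3 + 8×2 = 80
E: 9×3 + 11×1 + 9×3 + 8×4 + 8×4 = 129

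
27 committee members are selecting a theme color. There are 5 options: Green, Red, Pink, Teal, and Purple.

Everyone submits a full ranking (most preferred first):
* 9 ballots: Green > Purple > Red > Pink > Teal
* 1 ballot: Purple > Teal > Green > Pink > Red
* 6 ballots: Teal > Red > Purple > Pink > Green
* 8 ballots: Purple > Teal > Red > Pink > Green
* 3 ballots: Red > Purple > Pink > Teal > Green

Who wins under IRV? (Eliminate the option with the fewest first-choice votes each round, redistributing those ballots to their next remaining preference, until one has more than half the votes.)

Purple

Round 1: Green 9, Red 3, Pink 0, Teal 6, Purple 9. Pink eliminated.
Round 2: Green 9, Red 3, Teal 6, Purple 9. Red eliminated.
Round 3: Green 9, Teal 6, Purple 12. Teal eliminated.
Round 4: Green 9, Purple 18. Purple has a majority (≥14).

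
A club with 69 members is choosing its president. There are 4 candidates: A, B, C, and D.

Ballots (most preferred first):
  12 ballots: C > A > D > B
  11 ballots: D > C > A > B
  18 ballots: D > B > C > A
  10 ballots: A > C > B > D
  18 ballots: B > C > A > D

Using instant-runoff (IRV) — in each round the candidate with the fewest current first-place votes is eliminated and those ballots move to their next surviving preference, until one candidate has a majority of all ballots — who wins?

C

Round 1: A 10, B 18, C 12, D 29. A eliminated.
Round 2: B 18, C 22, D 29. B eliminated.
Round 3: C 40, D 29. C has a majority (≥35).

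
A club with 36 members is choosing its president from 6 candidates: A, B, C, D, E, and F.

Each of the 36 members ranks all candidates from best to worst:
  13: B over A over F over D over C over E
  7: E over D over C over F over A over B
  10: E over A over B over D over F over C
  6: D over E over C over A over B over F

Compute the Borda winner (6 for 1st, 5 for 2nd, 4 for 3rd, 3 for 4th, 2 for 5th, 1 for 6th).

A

A: 13×5 + 7×2 + 10×5 + 6×3 = 147
B: 13×6 + 7×1 + 10×4 + 6×2 = 137
C: 13×2 + 7×4 + 10×1 + 6×4 = 88
D: 13×3 + 7×5 + 10×3 + 6×6 = 140
E: 13×1 + 7×6 + 10×6 + 6×5 = 145
F: 13×4 + 7×3 + 10×2 + 6×1 = 99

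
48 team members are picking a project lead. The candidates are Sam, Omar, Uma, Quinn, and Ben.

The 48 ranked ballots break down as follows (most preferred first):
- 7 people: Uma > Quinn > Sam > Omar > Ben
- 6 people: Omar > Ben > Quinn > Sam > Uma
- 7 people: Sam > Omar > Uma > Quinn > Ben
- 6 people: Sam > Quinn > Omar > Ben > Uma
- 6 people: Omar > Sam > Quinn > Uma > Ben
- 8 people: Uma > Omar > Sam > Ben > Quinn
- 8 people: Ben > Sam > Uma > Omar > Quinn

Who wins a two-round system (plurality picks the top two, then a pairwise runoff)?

Sam

Round 1 first-place votes: Sam 13, Omar 12, Uma 15, Quinn 0, Ben 8. Uma and Sam advance.
Runoff: Uma is ranked above Sam on 15 ballots, Sam above Uma on 33.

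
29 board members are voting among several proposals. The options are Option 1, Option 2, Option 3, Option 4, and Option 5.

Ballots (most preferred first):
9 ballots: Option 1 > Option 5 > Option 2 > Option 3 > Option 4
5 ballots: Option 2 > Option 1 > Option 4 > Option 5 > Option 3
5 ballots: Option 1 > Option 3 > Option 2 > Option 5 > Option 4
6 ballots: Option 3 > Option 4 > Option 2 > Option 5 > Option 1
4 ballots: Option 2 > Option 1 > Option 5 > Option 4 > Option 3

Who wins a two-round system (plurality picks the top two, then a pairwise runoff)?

Round 1 first-place votes: Option 1 14, Option 2 9, Option 3 6, Option 4 0, Option 5 0. Option 1 and Option 2 advance.
Runoff: Option 1 is ranked above Option 2 on 14 ballots, Option 2 above Option 1 on 15.

Option 2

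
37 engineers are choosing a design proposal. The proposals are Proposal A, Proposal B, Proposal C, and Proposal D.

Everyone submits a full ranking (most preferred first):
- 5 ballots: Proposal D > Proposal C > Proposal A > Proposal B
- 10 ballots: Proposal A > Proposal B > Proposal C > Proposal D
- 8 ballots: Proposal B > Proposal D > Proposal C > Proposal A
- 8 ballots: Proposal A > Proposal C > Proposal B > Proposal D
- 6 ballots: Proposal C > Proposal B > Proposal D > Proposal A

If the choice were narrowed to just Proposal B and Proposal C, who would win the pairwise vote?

Proposal C

Proposal B is ranked above Proposal C on 18 ballots; Proposal C above Proposal B on 19.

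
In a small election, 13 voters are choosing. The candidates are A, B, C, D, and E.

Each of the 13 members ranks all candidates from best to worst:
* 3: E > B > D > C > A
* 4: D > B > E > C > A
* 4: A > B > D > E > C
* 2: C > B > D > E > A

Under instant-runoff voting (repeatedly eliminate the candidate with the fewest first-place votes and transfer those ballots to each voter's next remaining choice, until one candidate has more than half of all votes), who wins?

D

Round 1: A 4, B 0, C 2, D 4, E 3. B eliminated.
Round 2: A 4, C 2, D 4, E 3. C eliminated.
Round 3: A 4, D 6, E 3. E eliminated.
Round 4: A 4, D 9. D has a majority (≥7).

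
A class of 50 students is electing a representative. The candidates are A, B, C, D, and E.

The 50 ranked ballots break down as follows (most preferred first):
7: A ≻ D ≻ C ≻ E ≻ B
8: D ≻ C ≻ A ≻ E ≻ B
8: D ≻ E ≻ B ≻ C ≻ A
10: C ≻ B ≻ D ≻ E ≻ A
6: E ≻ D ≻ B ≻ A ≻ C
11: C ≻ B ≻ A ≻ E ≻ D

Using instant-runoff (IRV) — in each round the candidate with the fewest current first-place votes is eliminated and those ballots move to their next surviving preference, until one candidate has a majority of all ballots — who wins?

D

Round 1: A 7, B 0, C 21, D 16, E 6. B eliminated.
Round 2: A 7, C 21, D 16, E 6. E eliminated.
Round 3: A 7, C 21, D 22. A eliminated.
Round 4: C 21, D 29. D has a majority (≥26).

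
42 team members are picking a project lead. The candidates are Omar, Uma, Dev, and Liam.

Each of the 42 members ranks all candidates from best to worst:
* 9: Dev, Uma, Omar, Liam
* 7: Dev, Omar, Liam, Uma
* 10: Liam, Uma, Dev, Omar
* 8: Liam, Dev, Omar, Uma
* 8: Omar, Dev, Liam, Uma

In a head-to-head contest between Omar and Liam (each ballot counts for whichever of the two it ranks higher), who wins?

Omar

Omar is ranked above Liam on 24 ballots; Liam above Omar on 18.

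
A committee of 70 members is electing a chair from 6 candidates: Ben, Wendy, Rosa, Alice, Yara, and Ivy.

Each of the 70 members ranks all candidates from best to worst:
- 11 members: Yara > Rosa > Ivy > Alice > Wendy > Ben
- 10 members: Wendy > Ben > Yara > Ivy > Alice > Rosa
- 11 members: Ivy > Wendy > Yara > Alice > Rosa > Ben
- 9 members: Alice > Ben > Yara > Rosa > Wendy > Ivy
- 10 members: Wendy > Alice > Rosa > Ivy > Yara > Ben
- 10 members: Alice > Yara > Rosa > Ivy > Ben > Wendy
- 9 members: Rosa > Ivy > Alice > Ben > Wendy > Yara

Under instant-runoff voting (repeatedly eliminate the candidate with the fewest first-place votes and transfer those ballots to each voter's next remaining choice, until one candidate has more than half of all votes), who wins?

Ivy

Round 1: Ben 0, Wendy 20, Rosa 9, Alice 19, Yara 11, Ivy 11. Ben eliminated.
Round 2: Wendy 20, Rosa 9, Alice 19, Yara 11, Ivy 11. Rosa eliminated.
Round 3: Wendy 20, Alice 19, Yara 11, Ivy 20. Yara eliminated.
Round 4: Wendy 20, Alice 19, Ivy 31. Alice eliminated.
Round 5: Wendy 29, Ivy 41. Ivy has a majority (≥36).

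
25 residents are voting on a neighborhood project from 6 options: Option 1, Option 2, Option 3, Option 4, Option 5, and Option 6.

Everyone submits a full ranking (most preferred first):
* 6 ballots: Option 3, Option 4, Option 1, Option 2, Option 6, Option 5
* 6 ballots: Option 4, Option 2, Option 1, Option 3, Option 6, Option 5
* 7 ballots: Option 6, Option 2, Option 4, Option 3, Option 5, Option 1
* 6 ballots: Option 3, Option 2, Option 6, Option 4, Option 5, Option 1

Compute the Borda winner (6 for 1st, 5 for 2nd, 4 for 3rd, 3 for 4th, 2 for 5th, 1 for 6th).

Option 1: 6×4 + 6×4 + 7×1 + 6×1 = 61
Option 2: 6×3 + 6×5 + 7×5 + 6×5 = 113
Option 3: 6×6 + 6×3 + 7×3 + 6×6 = 111
Option 4: 6×5 + 6×6 + 7×4 + 6×3 = 112
Option 5: 6×1 + 6×1 + 7×2 + 6×2 = 38
Option 6: 6×2 + 6×2 + 7×6 + 6×4 = 90

Option 2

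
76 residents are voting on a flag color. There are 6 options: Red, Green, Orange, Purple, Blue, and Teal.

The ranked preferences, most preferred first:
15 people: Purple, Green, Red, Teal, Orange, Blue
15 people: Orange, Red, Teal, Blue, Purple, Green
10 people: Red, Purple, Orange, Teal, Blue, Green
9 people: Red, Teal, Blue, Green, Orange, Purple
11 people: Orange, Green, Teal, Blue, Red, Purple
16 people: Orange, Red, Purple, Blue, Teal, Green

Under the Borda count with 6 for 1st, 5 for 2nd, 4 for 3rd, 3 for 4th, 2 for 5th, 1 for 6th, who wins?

Red

Red: 15×4 + 15×5 + 10×6 + 9×6 + 11×2 + 16×5 = 351
Green: 15×5 + 15×1 + 10×1 + 9×3 + 11×5 + 16×1 = 198
Orange: 15×2 + 15×6 + 10×4 + 9×2 + 11×6 + 16×6 = 340
Purple: 15×6 + 15×2 + 10×5 + 9×1 + 11×1 + 16×4 = 254
Blue: 15×1 + 15×3 + 10×2 + 9×4 + 11×3 + 16×3 = 197
Teal: 15×3 + 15×4 + 10×3 + 9×5 + 11×4 + 16×2 = 256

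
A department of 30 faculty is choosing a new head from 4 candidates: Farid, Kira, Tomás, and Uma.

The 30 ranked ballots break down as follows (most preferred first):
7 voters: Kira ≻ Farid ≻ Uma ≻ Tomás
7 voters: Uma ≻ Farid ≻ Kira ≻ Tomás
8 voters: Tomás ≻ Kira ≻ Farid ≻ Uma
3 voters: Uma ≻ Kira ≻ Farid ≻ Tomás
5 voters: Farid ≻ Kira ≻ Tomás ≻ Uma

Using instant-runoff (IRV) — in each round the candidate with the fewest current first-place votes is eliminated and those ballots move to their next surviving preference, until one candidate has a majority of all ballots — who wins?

Kira

Round 1: Farid 5, Kira 7, Tomás 8, Uma 10. Farid eliminated.
Round 2: Kira 12, Tomás 8, Uma 10. Tomás eliminated.
Round 3: Kira 20, Uma 10. Kira has a majority (≥16).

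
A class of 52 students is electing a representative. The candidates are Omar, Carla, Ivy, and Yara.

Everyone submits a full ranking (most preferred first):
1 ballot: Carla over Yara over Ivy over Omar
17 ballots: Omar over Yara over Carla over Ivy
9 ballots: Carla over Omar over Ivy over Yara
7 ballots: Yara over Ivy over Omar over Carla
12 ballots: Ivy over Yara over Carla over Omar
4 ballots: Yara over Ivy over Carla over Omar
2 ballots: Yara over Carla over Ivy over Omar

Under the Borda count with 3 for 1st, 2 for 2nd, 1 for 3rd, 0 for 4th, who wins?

Yara

Omar: 1×0 + 17×3 + 9×2 + 7×1 + 12×0 + 4×0 + 2×0 = 76
Carla: 1×3 + 17×1 + 9×3 + 7×0 + 12×1 + 4×1 + 2×2 = 67
Ivy: 1×1 + 17×0 + 9×1 + 7×2 + 12×3 + 4×2 + 2×1 = 70
Yara: 1×2 + 17×2 + 9×0 + 7×3 + 12×2 + 4×3 + 2×3 = 99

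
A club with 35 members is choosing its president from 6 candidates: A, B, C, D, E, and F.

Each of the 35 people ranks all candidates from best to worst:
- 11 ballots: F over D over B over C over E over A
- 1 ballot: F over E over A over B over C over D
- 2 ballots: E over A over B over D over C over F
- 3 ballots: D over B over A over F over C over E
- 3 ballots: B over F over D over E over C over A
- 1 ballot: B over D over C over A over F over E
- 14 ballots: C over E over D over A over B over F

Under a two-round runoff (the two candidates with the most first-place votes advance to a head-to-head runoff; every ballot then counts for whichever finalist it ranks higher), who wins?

F

Round 1 first-place votes: A 0, B 4, C 14, D 3, E 2, F 12. C and F advance.
Runoff: C is ranked above F on 17 ballots, F above C on 18.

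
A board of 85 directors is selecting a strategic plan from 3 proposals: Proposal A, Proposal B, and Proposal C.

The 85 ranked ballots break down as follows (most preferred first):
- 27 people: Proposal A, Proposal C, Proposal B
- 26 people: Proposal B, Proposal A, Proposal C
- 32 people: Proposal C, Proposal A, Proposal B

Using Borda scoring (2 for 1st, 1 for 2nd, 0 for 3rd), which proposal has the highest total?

Proposal A

Proposal A: 27×2 + 26×1 + 32×1 = 112
Proposal B: 27×0 + 26×2 + 32×0 = 52
Proposal C: 27×1 + 26×0 + 32×2 = 91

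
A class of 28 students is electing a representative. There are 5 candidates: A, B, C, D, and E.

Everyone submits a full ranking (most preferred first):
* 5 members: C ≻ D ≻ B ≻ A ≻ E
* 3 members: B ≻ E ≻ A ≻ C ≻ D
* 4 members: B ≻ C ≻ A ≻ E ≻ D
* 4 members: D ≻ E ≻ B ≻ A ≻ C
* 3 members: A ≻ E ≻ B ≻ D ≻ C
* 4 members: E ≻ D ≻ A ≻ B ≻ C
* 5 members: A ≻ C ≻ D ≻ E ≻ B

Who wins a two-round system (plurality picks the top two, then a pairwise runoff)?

B

Round 1 first-place votes: A 8, B 7, C 5, D 4, E 4. A and B advance.
Runoff: A is ranked above B on 12 ballots, B above A on 16.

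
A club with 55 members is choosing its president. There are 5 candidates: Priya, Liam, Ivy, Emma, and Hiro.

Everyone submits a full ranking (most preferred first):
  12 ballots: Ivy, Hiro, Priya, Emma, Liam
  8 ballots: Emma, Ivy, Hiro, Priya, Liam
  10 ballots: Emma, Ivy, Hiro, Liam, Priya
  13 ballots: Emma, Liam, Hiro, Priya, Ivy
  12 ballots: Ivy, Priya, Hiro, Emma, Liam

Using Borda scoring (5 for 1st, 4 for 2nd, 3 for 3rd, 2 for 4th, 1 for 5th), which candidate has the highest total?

Priya: 12×3 + 8×2 + 10×1 + 13×2 + 12×4 = 136
Liam: 12×1 + 8×1 + 10×2 + 13×4 + 12×1 = 104
Ivy: 12×5 + 8×4 + 10×4 + 13×1 + 12×5 = 205
Emma: 12×2 + 8×5 + 10×5 + 13×5 + 12×2 = 203
Hiro: 12×4 + 8×3 + 10×3 + 13×3 + 12×3 = 177

Ivy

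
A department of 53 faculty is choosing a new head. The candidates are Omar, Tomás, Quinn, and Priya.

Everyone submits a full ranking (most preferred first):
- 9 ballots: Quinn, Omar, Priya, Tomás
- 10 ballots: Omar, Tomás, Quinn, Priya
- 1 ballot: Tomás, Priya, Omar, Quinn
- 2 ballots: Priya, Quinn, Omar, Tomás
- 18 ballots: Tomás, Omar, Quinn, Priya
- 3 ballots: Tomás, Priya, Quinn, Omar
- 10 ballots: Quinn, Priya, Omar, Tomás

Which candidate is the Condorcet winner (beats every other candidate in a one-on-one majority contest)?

Omar vs Tomás: 31–22
Omar vs Quinn: 29–24
Omar vs Priya: 37–16
Omar beats every other candidate.

Omar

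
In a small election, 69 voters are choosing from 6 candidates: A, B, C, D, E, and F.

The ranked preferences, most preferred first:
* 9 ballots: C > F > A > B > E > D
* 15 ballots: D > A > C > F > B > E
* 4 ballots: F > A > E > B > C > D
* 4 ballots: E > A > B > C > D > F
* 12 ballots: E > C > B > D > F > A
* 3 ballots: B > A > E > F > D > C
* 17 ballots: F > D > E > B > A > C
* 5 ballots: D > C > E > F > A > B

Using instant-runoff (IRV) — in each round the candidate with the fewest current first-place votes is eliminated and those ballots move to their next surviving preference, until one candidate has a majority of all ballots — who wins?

D

Round 1: A 0, B 3, C 9, D 20, E 16, F 21. A eliminated.
Round 2: B 3, C 9, D 20, E 16, F 21. B eliminated.
Round 3: C 9, D 20, E 19, F 21. C eliminated.
Round 4: D 20, E 19, F 30. E eliminated.
Round 5: D 36, F 33. D has a majority (≥35).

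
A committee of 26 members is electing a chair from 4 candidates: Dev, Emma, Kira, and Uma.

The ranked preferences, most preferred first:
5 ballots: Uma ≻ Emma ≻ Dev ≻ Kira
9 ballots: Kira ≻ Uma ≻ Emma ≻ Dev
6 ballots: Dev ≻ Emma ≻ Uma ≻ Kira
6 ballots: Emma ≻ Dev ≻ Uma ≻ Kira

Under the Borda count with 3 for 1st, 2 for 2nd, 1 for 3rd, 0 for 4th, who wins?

Dev: 5×1 + 9×0 + 6×3 + 6×2 = 35
Emma: 5×2 + 9×1 + 6×2 + 6×3 = 49
Kira: 5×0 + 9×3 + 6×0 + 6×0 = 27
Uma: 5×3 + 9×2 + 6×1 + 6×1 = 45

Emma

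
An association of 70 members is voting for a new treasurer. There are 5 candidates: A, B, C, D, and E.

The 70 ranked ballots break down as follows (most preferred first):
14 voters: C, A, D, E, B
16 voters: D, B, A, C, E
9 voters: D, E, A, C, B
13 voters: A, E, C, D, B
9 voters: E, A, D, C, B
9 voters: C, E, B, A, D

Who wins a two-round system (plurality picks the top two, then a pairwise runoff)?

C

Round 1 first-place votes: A 13, B 0, C 23, D 25, E 9. D and C advance.
Runoff: D is ranked above C on 34 ballots, C above D on 36.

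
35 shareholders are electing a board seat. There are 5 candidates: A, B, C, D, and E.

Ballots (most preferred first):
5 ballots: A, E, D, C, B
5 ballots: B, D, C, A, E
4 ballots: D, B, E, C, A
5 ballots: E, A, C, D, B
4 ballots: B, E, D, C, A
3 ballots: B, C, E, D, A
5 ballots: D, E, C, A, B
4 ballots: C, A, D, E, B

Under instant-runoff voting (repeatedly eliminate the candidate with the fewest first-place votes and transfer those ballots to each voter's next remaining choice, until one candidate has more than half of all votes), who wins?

Round 1: A 5, B 12, C 4, D 9, E 5. C eliminated.
Round 2: A 9, B 12, D 9, E 5. E eliminated.
Round 3: A 14, B 12, D 9. D eliminated.
Round 4: A 19, B 16. A has a majority (≥18).

A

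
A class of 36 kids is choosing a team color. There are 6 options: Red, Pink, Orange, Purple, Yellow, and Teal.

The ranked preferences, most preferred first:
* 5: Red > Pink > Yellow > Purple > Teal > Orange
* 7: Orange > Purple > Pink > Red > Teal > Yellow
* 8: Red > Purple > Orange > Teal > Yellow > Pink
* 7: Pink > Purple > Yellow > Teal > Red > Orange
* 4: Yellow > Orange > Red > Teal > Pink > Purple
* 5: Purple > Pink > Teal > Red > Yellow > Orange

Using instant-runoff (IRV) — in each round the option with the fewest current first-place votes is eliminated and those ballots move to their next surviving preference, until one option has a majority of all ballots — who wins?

Round 1: Red 13, Pink 7, Orange 7, Purple 5, Yellow 4, Teal 0. Teal eliminated.
Round 2: Red 13, Pink 7, Orange 7, Purple 5, Yellow 4. Yellow eliminated.
Round 3: Red 13, Pink 7, Orange 11, Purple 5. Purple eliminated.
Round 4: Red 13, Pink 12, Orange 11. Orange eliminated.
Round 5: Red 17, Pink 19. Pink has a majority (≥19).

Pink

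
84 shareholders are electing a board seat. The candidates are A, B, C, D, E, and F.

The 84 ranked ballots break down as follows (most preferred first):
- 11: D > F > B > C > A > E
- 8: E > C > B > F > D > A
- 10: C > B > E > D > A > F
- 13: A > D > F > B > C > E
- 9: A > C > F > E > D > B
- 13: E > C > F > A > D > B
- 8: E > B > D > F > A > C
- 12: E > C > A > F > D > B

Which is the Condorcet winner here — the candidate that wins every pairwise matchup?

C vs A: 54–30
C vs B: 52–32
C vs D: 52–32
C vs E: 43–41
C vs F: 52–32
C beats every other candidate.

C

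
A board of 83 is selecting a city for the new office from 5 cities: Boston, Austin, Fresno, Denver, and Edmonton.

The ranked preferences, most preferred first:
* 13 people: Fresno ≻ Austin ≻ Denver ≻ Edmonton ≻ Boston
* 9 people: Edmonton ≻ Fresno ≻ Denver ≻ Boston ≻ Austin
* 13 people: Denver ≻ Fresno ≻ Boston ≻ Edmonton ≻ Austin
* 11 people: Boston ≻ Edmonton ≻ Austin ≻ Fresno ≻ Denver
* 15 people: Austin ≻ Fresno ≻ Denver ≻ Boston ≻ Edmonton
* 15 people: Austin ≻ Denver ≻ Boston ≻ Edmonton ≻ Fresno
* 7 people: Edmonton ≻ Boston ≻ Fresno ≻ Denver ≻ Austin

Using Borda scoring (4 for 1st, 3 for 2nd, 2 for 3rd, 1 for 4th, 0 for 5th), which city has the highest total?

Fresno

Boston: 13×0 + 9×1 + 13×2 + 11×4 + 15×1 + 15×2 + 7×3 = 145
Austin: 13×3 + 9×0 + 13×0 + 11×2 + 15×4 + 15×4 + 7×0 = 181
Fresno: 13×4 + 9×3 + 13×3 + 11×1 + 15×3 + 15×0 + 7×2 = 188
Denver: 13×2 + 9×2 + 13×4 + 11×0 + 15×2 + 15×3 + 7×1 = 178
Edmonton: 13×1 + 9×4 + 13×1 + 11×3 + 15×0 + 15×1 + 7×4 = 138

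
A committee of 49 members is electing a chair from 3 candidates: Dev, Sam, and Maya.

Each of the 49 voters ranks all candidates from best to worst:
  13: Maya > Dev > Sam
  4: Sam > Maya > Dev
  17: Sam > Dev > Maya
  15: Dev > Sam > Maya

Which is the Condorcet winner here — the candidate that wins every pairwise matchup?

Dev vs Sam: 28–21
Dev vs Maya: 32–17
Dev beats every other candidate.

Dev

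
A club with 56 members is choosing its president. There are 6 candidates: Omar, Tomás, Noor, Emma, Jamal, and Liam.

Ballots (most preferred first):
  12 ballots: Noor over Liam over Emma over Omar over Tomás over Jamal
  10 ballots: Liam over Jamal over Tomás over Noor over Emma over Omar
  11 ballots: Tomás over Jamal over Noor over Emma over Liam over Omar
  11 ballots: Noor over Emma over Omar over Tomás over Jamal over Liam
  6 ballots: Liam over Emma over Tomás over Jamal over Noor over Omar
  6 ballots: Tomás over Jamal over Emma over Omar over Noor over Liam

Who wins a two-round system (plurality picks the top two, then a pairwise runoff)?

Round 1 first-place votes: Omar 0, Tomás 17, Noor 23, Emma 0, Jamal 0, Liam 16. Noor and Tomás advance.
Runoff: Noor is ranked above Tomás on 23 ballots, Tomás above Noor on 33.

Tomás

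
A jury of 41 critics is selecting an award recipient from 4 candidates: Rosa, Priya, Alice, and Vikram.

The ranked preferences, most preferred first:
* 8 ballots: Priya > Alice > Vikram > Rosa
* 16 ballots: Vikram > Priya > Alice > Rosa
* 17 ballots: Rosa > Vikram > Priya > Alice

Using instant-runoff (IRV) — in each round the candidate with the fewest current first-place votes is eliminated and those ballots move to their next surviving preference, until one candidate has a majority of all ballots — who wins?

Round 1: Rosa 17, Priya 8, Alice 0, Vikram 16. Alice eliminated.
Round 2: Rosa 17, Priya 8, Vikram 16. Priya eliminated.
Round 3: Rosa 17, Vikram 24. Vikram has a majority (≥21).

Vikram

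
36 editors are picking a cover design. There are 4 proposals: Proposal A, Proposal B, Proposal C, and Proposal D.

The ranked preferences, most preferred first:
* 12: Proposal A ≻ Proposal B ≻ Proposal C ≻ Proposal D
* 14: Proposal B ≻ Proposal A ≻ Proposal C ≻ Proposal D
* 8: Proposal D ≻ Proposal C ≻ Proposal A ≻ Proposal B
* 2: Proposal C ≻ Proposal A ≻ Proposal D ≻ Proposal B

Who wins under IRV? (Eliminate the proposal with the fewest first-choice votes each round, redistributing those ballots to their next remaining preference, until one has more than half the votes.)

Round 1: Proposal A 12, Proposal B 14, Proposal C 2, Proposal D 8. Proposal C eliminated.
Round 2: Proposal A 14, Proposal B 14, Proposal D 8. Proposal D eliminated.
Round 3: Proposal A 22, Proposal B 14. Proposal A has a majority (≥19).

Proposal A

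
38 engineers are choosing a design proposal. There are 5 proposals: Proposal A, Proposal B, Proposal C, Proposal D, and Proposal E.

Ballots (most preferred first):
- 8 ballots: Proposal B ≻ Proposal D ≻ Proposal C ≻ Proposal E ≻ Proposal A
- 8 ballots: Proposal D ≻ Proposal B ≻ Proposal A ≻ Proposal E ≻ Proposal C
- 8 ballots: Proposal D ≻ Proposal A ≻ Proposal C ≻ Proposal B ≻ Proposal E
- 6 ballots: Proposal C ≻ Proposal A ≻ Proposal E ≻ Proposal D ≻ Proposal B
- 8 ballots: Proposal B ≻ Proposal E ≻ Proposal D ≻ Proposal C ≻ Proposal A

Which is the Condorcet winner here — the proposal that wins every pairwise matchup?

Proposal D

Proposal D vs Proposal A: 32–6
Proposal D vs Proposal B: 22–16
Proposal D vs Proposal C: 32–6
Proposal D vs Proposal E: 24–14
Proposal D beats every other proposal.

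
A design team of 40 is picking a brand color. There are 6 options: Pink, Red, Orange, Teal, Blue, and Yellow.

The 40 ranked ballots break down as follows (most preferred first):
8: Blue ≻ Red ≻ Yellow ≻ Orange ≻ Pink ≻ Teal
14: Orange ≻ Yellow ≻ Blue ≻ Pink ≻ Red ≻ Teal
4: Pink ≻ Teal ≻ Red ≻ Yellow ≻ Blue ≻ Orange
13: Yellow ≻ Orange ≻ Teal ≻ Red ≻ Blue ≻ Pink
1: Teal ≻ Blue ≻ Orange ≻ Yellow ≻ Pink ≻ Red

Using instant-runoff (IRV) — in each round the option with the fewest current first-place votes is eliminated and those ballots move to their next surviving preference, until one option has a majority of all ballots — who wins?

Round 1: Pink 4, Red 0, Orange 14, Teal 1, Blue 8, Yellow 13. Red eliminated.
Round 2: Pink 4, Orange 14, Teal 1, Blue 8, Yellow 13. Teal eliminated.
Round 3: Pink 4, Orange 14, Blue 9, Yellow 13. Pink eliminated.
Round 4: Orange 14, Blue 9, Yellow 17. Blue eliminated.
Round 5: Orange 15, Yellow 25. Yellow has a majority (≥21).

Yellow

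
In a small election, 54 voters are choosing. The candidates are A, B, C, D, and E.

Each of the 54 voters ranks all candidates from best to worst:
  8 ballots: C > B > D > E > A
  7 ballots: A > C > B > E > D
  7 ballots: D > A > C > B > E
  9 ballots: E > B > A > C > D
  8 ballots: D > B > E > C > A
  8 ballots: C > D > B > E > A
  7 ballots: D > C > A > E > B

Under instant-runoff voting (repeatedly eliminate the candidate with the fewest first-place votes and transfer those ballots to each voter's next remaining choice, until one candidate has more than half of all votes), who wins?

C

Round 1: A 7, B 0, C 16, D 22, E 9. B eliminated.
Round 2: A 7, C 16, D 22, E 9. A eliminated.
Round 3: C 23, D 22, E 9. E eliminated.
Round 4: C 32, D 22. C has a majority (≥28).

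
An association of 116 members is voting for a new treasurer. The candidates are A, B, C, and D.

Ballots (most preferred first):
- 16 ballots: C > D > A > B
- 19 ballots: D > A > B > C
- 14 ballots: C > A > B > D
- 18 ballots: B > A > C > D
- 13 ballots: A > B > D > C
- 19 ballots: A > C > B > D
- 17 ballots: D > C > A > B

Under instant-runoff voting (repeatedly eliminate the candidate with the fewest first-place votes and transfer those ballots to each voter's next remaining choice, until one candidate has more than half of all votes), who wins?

A

Round 1: A 32, B 18, C 30, D 36. B eliminated.
Round 2: A 50, C 30, D 36. C eliminated.
Round 3: A 64, D 52. A has a majority (≥59).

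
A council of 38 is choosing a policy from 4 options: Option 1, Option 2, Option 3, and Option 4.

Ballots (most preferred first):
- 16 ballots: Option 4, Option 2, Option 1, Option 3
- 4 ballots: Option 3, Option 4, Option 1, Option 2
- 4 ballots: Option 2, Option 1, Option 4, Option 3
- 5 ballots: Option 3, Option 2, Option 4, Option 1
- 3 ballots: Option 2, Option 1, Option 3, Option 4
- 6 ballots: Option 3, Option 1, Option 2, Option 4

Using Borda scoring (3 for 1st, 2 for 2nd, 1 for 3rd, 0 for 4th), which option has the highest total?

Option 1: 16×1 + 4×1 + 4×2 + 5×0 + 3×2 + 6×2 = 46
Option 2: 16×2 + 4×0 + 4×3 + 5×2 + 3×3 + 6×1 = 69
Option 3: 16×0 + 4×3 + 4×0 + 5×3 + 3×1 + 6×3 = 48
Option 4: 16×3 + 4×2 + 4×1 + 5×1 + 3×0 + 6×0 = 65

Option 2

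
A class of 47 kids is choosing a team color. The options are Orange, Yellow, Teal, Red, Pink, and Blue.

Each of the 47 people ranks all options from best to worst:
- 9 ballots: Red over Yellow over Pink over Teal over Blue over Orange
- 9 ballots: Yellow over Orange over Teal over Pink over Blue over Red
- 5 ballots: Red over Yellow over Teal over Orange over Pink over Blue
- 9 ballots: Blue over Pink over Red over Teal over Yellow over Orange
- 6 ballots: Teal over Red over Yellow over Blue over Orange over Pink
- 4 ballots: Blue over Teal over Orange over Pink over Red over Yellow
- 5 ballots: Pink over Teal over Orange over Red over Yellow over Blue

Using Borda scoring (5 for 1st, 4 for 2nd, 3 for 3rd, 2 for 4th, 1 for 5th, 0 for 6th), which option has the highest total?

Teal

Orange: 9×0 + 9×4 + 5×2 + 9×0 + 6×1 + 4×3 + 5×3 = 79
Yellow: 9×4 + 9×5 + 5×4 + 9×1 + 6×3 + 4×0 + 5×1 = 133
Teal: 9×2 + 9×3 + 5×3 + 9×2 + 6×5 + 4×4 + 5×4 = 144
Red: 9×5 + 9×0 + 5×5 + 9×3 + 6×4 + 4×1 + 5×2 = 135
Pink: 9×3 + 9×2 + 5×1 + 9×4 + 6×0 + 4×2 + 5×5 = 119
Blue: 9×1 + 9×1 + 5×0 + 9×5 + 6×2 + 4×5 + 5×0 = 95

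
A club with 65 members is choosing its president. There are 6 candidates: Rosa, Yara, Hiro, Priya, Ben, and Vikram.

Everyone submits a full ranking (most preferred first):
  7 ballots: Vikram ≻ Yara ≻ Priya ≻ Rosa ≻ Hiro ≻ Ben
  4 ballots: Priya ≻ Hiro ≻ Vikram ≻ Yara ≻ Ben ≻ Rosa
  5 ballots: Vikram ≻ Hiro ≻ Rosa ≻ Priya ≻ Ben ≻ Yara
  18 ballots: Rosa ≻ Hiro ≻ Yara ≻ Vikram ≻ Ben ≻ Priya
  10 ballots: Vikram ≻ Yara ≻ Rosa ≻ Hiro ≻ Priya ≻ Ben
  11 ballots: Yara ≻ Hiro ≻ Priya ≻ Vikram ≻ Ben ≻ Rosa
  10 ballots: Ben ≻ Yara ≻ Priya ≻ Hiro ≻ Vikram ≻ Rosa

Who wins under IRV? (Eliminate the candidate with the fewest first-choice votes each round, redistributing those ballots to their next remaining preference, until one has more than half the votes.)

Round 1: Rosa 18, Yara 11, Hiro 0, Priya 4, Ben 10, Vikram 22. Hiro eliminated.
Round 2: Rosa 18, Yara 11, Priya 4, Ben 10, Vikram 22. Priya eliminated.
Round 3: Rosa 18, Yara 11, Ben 10, Vikram 26. Ben eliminated.
Round 4: Rosa 18, Yara 21, Vikram 26. Rosa eliminated.
Round 5: Yara 39, Vikram 26. Yara has a majority (≥33).

Yara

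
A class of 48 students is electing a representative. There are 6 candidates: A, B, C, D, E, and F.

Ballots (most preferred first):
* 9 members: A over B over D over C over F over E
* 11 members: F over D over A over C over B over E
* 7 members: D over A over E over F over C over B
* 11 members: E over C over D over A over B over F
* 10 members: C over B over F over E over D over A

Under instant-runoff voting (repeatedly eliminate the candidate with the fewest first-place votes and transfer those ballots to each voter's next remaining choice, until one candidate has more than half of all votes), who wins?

A

Round 1: A 9, B 0, C 10, D 7, E 11, F 11. B eliminated.
Round 2: A 9, C 10, D 7, E 11, F 11. D eliminated.
Round 3: A 16, C 10, E 11, F 11. C eliminated.
Round 4: A 16, E 11, F 21. E eliminated.
Round 5: A 27, F 21. A has a majority (≥25).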